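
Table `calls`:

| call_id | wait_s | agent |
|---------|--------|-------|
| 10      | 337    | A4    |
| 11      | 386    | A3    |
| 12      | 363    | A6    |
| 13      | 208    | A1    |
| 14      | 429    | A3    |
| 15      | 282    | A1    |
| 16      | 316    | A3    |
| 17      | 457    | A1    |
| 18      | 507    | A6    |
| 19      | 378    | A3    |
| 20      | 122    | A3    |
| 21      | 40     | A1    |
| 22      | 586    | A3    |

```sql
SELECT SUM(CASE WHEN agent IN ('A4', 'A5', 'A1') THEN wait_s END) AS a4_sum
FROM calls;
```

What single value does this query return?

1324

call_id=10: ✓ → 337
call_id=11: ✗
call_id=12: ✗
call_id=13: ✓ → 208
call_id=14: ✗
call_id=15: ✓ → 282
call_id=16: ✗
call_id=17: ✓ → 457
call_id=18: ✗
call_id=19: ✗
call_id=20: ✗
call_id=21: ✓ → 40
call_id=22: ✗
a4_sum = 337 + 208 + 282 + 457 + 40 = 1324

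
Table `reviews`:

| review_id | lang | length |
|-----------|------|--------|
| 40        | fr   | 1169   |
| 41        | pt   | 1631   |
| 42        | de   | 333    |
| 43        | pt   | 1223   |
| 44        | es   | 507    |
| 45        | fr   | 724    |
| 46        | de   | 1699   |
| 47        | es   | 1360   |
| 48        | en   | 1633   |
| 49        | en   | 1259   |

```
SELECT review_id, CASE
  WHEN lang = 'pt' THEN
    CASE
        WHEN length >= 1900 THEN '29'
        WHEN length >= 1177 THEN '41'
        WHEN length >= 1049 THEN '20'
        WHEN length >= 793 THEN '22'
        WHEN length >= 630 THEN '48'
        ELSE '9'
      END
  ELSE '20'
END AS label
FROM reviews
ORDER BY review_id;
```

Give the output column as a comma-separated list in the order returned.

20, 41, 20, 41, 20, 20, 20, 20, 20, 20

review_id=40: lang='fr' → outer ELSE → 20
review_id=41: lang='pt' → inner[length >= 1177] → 41
review_id=42: lang='de' → outer ELSE → 20
review_id=43: lang='pt' → inner[length >= 1177] → 41
review_id=44: lang='es' → outer ELSE → 20
review_id=45: lang='fr' → outer ELSE → 20
review_id=46: lang='de' → outer ELSE → 20
review_id=47: lang='es' → outer ELSE → 20
review_id=48: lang='en' → outer ELSE → 20
review_id=49: lang='en' → outer ELSE → 20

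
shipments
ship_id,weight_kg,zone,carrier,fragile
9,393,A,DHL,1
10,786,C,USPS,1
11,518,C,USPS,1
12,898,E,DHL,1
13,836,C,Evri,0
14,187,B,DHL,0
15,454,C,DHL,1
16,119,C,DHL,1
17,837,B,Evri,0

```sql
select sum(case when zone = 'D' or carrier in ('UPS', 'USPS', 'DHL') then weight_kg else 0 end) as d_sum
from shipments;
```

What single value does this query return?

ship_id=9: ✓ → 393
ship_id=10: ✓ → 786
ship_id=11: ✓ → 518
ship_id=12: ✓ → 898
ship_id=13: ✗
ship_id=14: ✓ → 187
ship_id=15: ✓ → 454
ship_id=16: ✓ → 119
ship_id=17: ✗
d_sum = 393 + 786 + 518 + 898 + 187 + 454 + 119 = 3355

3355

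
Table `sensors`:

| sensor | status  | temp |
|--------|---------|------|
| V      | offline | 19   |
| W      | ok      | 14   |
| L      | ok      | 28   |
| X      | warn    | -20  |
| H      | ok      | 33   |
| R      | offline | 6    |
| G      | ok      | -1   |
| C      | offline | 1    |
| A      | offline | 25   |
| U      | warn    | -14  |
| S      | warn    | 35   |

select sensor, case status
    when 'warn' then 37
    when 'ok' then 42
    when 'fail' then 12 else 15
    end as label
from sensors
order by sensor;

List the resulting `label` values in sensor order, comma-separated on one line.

15, 15, 42, 42, 42, 15, 37, 37, 15, 42, 37

sensor=A: ELSE → 15
sensor=C: ELSE → 15
sensor=G: status='ok' → 42
sensor=H: status='ok' → 42
sensor=L: status='ok' → 42
sensor=R: ELSE → 15
sensor=S: status='warn' → 37
sensor=U: status='warn' → 37
sensor=V: ELSE → 15
sensor=W: status='ok' → 42
sensor=X: status='warn' → 37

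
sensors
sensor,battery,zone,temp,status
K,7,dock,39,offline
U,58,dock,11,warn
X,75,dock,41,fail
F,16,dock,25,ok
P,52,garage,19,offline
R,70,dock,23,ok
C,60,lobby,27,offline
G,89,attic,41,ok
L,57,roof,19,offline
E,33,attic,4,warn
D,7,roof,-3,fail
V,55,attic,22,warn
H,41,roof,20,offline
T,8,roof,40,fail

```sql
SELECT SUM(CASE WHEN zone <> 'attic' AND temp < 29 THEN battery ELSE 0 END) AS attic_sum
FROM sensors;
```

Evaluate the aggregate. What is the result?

sensor=K: ✗
sensor=U: ✓ → 58
sensor=X: ✗
sensor=F: ✓ → 16
sensor=P: ✓ → 52
sensor=R: ✓ → 70
sensor=C: ✓ → 60
sensor=G: ✗
sensor=L: ✓ → 57
sensor=E: ✗
sensor=D: ✓ → 7
sensor=V: ✗
sensor=H: ✓ → 41
sensor=T: ✗
attic_sum = 58 + 16 + 52 + 70 + 60 + 57 + 7 + 41 = 361

361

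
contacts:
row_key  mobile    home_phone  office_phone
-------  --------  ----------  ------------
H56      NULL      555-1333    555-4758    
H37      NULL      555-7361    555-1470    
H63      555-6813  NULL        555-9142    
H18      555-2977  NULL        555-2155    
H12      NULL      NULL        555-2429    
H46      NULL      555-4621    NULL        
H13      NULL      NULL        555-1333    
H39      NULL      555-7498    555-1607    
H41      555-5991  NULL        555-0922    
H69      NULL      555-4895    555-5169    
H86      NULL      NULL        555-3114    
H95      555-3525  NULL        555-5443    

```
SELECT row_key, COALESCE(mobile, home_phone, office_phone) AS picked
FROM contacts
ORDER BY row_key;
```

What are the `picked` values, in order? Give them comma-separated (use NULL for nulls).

row_key=H12: mobile=NULL, home_phone=NULL, office_phone=555-2429 → 555-2429
row_key=H13: mobile=NULL, home_phone=NULL, office_phone=555-1333 → 555-1333
row_key=H18: mobile=555-2977 → 555-2977
row_key=H37: mobile=NULL, home_phone=555-7361 → 555-7361
row_key=H39: mobile=NULL, home_phone=555-7498 → 555-7498
row_key=H41: mobile=555-5991 → 555-5991
row_key=H46: mobile=NULL, home_phone=555-4621 → 555-4621
row_key=H56: mobile=NULL, home_phone=555-1333 → 555-1333
row_key=H63: mobile=555-6813 → 555-6813
row_key=H69: mobile=NULL, home_phone=555-4895 → 555-4895
row_key=H86: mobile=NULL, home_phone=NULL, office_phone=555-3114 → 555-3114
row_key=H95: mobile=555-3525 → 555-3525

555-2429, 555-1333, 555-2977, 555-7361, 555-7498, 555-5991, 555-4621, 555-1333, 555-6813, 555-4895, 555-3114, 555-3525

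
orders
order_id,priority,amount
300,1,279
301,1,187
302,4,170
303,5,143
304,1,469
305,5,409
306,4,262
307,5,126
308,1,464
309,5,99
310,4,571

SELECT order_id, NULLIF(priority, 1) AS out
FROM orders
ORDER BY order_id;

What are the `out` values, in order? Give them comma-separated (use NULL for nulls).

NULL, NULL, 4, 5, NULL, 5, 4, 5, NULL, 5, 4

order_id=300: priority=1 vs 1: equal → NULL
order_id=301: priority=1 vs 1: equal → NULL
order_id=302: priority=4 vs 1: differ → 4
order_id=303: priority=5 vs 1: differ → 5
order_id=304: priority=1 vs 1: equal → NULL
order_id=305: priority=5 vs 1: differ → 5
order_id=306: priority=4 vs 1: differ → 4
order_id=307: priority=5 vs 1: differ → 5
order_id=308: priority=1 vs 1: equal → NULL
order_id=309: priority=5 vs 1: differ → 5
order_id=310: priority=4 vs 1: differ → 4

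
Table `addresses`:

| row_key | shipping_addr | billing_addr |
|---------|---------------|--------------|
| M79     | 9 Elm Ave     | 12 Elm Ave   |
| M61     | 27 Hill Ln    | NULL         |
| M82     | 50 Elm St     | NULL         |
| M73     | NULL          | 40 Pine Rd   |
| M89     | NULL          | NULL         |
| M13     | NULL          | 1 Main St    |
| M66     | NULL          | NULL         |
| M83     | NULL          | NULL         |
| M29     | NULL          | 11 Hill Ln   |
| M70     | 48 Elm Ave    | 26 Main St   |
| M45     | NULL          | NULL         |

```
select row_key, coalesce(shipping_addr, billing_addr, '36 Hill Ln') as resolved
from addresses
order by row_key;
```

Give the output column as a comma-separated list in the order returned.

row_key=M13: shipping_addr=NULL, billing_addr=1 Main St → 1 Main St
row_key=M29: shipping_addr=NULL, billing_addr=11 Hill Ln → 11 Hill Ln
row_key=M45: shipping_addr=NULL, billing_addr=NULL, → literal 36 Hill Ln → 36 Hill Ln
row_key=M61: shipping_addr=27 Hill Ln → 27 Hill Ln
row_key=M66: shipping_addr=NULL, billing_addr=NULL, → literal 36 Hill Ln → 36 Hill Ln
row_key=M70: shipping_addr=48 Elm Ave → 48 Elm Ave
row_key=M73: shipping_addr=NULL, billing_addr=40 Pine Rd → 40 Pine Rd
row_key=M79: shipping_addr=9 Elm Ave → 9 Elm Ave
row_key=M82: shipping_addr=50 Elm St → 50 Elm St
row_key=M83: shipping_addr=NULL, billing_addr=NULL, → literal 36 Hill Ln → 36 Hill Ln
row_key=M89: shipping_addr=NULL, billing_addr=NULL, → literal 36 Hill Ln → 36 Hill Ln

1 Main St, 11 Hill Ln, 36 Hill Ln, 27 Hill Ln, 36 Hill Ln, 48 Elm Ave, 40 Pine Rd, 9 Elm Ave, 50 Elm St, 36 Hill Ln, 36 Hill Ln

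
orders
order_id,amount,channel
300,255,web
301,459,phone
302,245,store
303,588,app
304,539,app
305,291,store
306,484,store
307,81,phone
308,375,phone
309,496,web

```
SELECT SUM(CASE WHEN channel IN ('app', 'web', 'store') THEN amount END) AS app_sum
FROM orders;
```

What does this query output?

2898

order_id=300: ✓ → 255
order_id=301: ✗
order_id=302: ✓ → 245
order_id=303: ✓ → 588
order_id=304: ✓ → 539
order_id=305: ✓ → 291
order_id=306: ✓ → 484
order_id=307: ✗
order_id=308: ✗
order_id=309: ✓ → 496
app_sum = 255 + 245 + 588 + 539 + 291 + 484 + 496 = 2898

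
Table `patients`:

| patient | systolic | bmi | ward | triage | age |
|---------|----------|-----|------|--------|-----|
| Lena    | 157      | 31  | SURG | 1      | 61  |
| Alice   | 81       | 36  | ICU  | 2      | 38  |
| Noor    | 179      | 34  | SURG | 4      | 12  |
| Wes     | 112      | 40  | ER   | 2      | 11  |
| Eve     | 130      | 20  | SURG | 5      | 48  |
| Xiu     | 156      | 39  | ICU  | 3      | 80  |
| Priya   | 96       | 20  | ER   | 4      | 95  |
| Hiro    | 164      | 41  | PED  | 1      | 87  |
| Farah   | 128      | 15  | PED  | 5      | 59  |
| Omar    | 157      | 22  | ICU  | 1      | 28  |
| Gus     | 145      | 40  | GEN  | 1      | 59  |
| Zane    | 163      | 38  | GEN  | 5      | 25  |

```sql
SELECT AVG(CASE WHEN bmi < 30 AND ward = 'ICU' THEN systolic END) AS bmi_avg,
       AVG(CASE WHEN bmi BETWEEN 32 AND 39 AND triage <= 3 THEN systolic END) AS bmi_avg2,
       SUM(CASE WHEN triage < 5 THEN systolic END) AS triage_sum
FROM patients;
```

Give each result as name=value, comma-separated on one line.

bmi_avg=157, bmi_avg2=118.5, triage_sum=1247

[bmi_avg: bmi < 30 AND ward = 'ICU']
patient=Lena: ✗
patient=Alice: ✗
patient=Noor: ✗
patient=Wes: ✗
patient=Eve: ✗
patient=Xiu: ✗
patient=Priya: ✗
patient=Hiro: ✗
patient=Farah: ✗
patient=Omar: ✓ → 157
patient=Gus: ✗
patient=Zane: ✗
bmi_avg = 157
—
[bmi_avg2: bmi BETWEEN 32 AND 39 AND triage <= 3]
patient=Lena: ✗
patient=Alice: ✓ → 81
patient=Noor: ✗
patient=Wes: ✗
patient=Eve: ✗
patient=Xiu: ✓ → 156
patient=Priya: ✗
patient=Hiro: ✗
patient=Farah: ✗
patient=Omar: ✗
patient=Gus: ✗
patient=Zane: ✗
bmi_avg2 = (81 + 156) / 2 = 118.5
—
[triage_sum: triage < 5]
patient=Lena: ✓ → 157
patient=Alice: ✓ → 81
patient=Noor: ✓ → 179
patient=Wes: ✓ → 112
patient=Eve: ✗
patient=Xiu: ✓ → 156
patient=Priya: ✓ → 96
patient=Hiro: ✓ → 164
patient=Farah: ✗
patient=Omar: ✓ → 157
patient=Gus: ✓ → 145
patient=Zane: ✗
triage_sum = 157 + 81 + 179 + 112 + 156 + 96 + 164 + 157 + 145 = 1247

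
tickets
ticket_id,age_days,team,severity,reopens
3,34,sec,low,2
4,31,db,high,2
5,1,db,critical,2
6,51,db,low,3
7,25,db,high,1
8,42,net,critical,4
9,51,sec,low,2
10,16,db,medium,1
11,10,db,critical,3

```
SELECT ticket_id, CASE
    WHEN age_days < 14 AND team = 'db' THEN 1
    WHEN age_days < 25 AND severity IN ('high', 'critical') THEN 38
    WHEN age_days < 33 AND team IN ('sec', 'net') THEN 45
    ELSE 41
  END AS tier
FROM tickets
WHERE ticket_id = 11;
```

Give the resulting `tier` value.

ticket_id = 11: age_days=10, team=db, severity=critical, reopens=3.
age_days < 14 AND team = 'db' → true → 1

1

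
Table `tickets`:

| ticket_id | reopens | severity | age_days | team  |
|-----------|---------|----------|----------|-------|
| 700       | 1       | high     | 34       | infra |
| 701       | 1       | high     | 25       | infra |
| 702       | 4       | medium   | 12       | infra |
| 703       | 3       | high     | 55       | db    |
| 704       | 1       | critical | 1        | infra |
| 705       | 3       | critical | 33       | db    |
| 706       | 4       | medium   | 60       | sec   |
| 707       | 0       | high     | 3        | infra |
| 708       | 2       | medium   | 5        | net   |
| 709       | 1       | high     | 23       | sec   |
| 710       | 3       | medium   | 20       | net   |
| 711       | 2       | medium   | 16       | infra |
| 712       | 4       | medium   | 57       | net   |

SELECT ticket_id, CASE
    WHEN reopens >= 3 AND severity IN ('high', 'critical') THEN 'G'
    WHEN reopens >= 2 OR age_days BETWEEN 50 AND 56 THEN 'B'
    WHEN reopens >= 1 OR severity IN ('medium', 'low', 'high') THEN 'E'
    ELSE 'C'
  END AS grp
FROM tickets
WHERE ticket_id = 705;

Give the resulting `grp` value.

ticket_id = 705: reopens=3, severity=critical, age_days=33, team=db.
reopens >= 3 AND severity IN ('high', 'critical') → true → G

G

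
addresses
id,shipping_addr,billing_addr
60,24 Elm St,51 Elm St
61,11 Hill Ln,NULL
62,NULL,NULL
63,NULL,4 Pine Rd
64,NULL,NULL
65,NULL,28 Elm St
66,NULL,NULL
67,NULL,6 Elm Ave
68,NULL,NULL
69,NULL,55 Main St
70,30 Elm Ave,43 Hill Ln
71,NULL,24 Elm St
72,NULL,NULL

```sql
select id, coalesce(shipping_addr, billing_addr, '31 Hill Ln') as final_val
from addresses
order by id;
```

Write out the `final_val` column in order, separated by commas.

24 Elm St, 11 Hill Ln, 31 Hill Ln, 4 Pine Rd, 31 Hill Ln, 28 Elm St, 31 Hill Ln, 6 Elm Ave, 31 Hill Ln, 55 Main St, 30 Elm Ave, 24 Elm St, 31 Hill Ln

id=60: shipping_addr=24 Elm St → 24 Elm St
id=61: shipping_addr=11 Hill Ln → 11 Hill Ln
id=62: shipping_addr=NULL, billing_addr=NULL, → literal 31 Hill Ln → 31 Hill Ln
id=63: shipping_addr=NULL, billing_addr=4 Pine Rd → 4 Pine Rd
id=64: shipping_addr=NULL, billing_addr=NULL, → literal 31 Hill Ln → 31 Hill Ln
id=65: shipping_addr=NULL, billing_addr=28 Elm St → 28 Elm St
id=66: shipping_addr=NULL, billing_addr=NULL, → literal 31 Hill Ln → 31 Hill Ln
id=67: shipping_addr=NULL, billing_addr=6 Elm Ave → 6 Elm Ave
id=68: shipping_addr=NULL, billing_addr=NULL, → literal 31 Hill Ln → 31 Hill Ln
id=69: shipping_addr=NULL, billing_addr=55 Main St → 55 Main St
id=70: shipping_addr=30 Elm Ave → 30 Elm Ave
id=71: shipping_addr=NULL, billing_addr=24 Elm St → 24 Elm St
id=72: shipping_addr=NULL, billing_addr=NULL, → literal 31 Hill Ln → 31 Hill Ln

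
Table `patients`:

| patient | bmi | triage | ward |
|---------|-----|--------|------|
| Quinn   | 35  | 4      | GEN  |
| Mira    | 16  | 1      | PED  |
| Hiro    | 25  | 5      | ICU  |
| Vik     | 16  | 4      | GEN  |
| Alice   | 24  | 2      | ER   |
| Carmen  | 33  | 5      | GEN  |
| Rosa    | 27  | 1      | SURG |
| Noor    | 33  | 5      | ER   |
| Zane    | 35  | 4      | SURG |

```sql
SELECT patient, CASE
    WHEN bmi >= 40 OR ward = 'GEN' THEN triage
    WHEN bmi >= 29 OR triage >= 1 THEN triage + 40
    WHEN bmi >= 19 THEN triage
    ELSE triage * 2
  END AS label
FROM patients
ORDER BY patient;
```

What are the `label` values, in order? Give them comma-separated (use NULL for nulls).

patient=Alice: bmi >= 29 OR triage >= 1 → 42
patient=Carmen: bmi >= 40 OR ward = 'GEN' → 5
patient=Hiro: bmi >= 29 OR triage >= 1 → 45
patient=Mira: bmi >= 29 OR triage >= 1 → 41
patient=Noor: bmi >= 29 OR triage >= 1 → 45
patient=Quinn: bmi >= 40 OR ward = 'GEN' → 4
patient=Rosa: bmi >= 29 OR triage >= 1 → 41
patient=Vik: bmi >= 40 OR ward = 'GEN' → 4
patient=Zane: bmi >= 29 OR triage >= 1 → 44

42, 5, 45, 41, 45, 4, 41, 4, 44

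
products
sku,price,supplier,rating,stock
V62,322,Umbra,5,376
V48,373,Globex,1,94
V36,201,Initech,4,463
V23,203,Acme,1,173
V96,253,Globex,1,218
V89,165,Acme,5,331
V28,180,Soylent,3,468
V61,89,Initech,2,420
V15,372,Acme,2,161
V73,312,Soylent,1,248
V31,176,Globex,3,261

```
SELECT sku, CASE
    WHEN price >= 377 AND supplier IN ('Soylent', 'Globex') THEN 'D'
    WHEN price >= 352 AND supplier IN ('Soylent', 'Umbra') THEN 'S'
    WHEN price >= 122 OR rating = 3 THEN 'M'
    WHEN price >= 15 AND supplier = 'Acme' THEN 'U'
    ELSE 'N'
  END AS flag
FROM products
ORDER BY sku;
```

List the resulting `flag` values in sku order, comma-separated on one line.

sku=V15: price >= 122 OR rating = 3 → M
sku=V23: price >= 122 OR rating = 3 → M
sku=V28: price >= 122 OR rating = 3 → M
sku=V31: price >= 122 OR rating = 3 → M
sku=V36: price >= 122 OR rating = 3 → M
sku=V48: price >= 122 OR rating = 3 → M
sku=V61: ELSE → N
sku=V62: price >= 122 OR rating = 3 → M
sku=V73: price >= 122 OR rating = 3 → M
sku=V89: price >= 122 OR rating = 3 → M
sku=V96: price >= 122 OR rating = 3 → M

M, M, M, M, M, M, N, M, M, M, M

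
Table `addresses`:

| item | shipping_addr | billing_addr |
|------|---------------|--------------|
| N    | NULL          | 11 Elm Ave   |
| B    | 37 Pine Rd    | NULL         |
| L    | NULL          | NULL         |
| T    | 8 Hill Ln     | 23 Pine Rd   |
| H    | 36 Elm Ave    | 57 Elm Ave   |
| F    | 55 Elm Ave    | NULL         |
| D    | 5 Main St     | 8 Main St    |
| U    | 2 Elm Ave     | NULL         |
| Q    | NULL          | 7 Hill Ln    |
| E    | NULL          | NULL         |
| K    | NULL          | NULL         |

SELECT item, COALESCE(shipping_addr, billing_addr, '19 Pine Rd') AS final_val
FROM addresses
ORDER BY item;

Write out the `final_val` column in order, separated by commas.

item=B: shipping_addr=37 Pine Rd → 37 Pine Rd
item=D: shipping_addr=5 Main St → 5 Main St
item=E: shipping_addr=NULL, billing_addr=NULL, → literal 19 Pine Rd → 19 Pine Rd
item=F: shipping_addr=55 Elm Ave → 55 Elm Ave
item=H: shipping_addr=36 Elm Ave → 36 Elm Ave
item=K: shipping_addr=NULL, billing_addr=NULL, → literal 19 Pine Rd → 19 Pine Rd
item=L: shipping_addr=NULL, billing_addr=NULL, → literal 19 Pine Rd → 19 Pine Rd
item=N: shipping_addr=NULL, billing_addr=11 Elm Ave → 11 Elm Ave
item=Q: shipping_addr=NULL, billing_addr=7 Hill Ln → 7 Hill Ln
item=T: shipping_addr=8 Hill Ln → 8 Hill Ln
item=U: shipping_addr=2 Elm Ave → 2 Elm Ave

37 Pine Rd, 5 Main St, 19 Pine Rd, 55 Elm Ave, 36 Elm Ave, 19 Pine Rd, 19 Pine Rd, 11 Elm Ave, 7 Hill Ln, 8 Hill Ln, 2 Elm Ave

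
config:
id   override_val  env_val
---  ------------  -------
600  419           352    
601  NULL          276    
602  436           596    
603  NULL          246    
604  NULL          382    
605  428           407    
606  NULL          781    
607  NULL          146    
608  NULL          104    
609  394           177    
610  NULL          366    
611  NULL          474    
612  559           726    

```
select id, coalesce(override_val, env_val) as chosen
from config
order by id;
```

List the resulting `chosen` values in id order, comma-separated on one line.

419, 276, 436, 246, 382, 428, 781, 146, 104, 394, 366, 474, 559

id=600: override_val=419 → 419
id=601: override_val=NULL, env_val=276 → 276
id=602: override_val=436 → 436
id=603: override_val=NULL, env_val=246 → 246
id=604: override_val=NULL, env_val=382 → 382
id=605: override_val=428 → 428
id=606: override_val=NULL, env_val=781 → 781
id=607: override_val=NULL, env_val=146 → 146
id=608: override_val=NULL, env_val=104 → 104
id=609: override_val=394 → 394
id=610: override_val=NULL, env_val=366 → 366
id=611: override_val=NULL, env_val=474 → 474
id=612: override_val=559 → 559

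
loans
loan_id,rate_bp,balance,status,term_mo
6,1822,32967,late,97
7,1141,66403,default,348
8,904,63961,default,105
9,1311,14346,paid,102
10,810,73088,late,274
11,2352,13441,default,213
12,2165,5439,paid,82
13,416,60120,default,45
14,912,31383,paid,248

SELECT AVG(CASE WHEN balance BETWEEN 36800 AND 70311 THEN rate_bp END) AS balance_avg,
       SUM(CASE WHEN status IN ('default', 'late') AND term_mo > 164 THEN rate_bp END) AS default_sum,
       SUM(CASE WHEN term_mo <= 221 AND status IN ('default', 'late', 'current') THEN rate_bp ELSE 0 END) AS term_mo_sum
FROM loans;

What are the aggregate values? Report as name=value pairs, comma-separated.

[balance_avg: balance BETWEEN 36800 AND 70311]
loan_id=6: ✗
loan_id=7: ✓ → 1141
loan_id=8: ✓ → 904
loan_id=9: ✗
loan_id=10: ✗
loan_id=11: ✗
loan_id=12: ✗
loan_id=13: ✓ → 416
loan_id=14: ✗
balance_avg = (1141 + 904 + 416) / 3 = 820.3333333333
—
[default_sum: status IN ('default', 'late') AND term_mo > 164]
loan_id=6: ✗
loan_id=7: ✓ → 1141
loan_id=8: ✗
loan_id=9: ✗
loan_id=10: ✓ → 810
loan_id=11: ✓ → 2352
loan_id=12: ✗
loan_id=13: ✗
loan_id=14: ✗
default_sum = 1141 + 810 + 2352 = 4303
—
[term_mo_sum: term_mo <= 221 AND status IN ('default', 'late', 'current')]
loan_id=6: ✓ → 1822
loan_id=7: ✗
loan_id=8: ✓ → 904
loan_id=9: ✗
loan_id=10: ✗
loan_id=11: ✓ → 2352
loan_id=12: ✗
loan_id=13: ✓ → 416
loan_id=14: ✗
term_mo_sum = 1822 + 904 + 2352 + 416 = 5494

balance_avg=820.3333333333, default_sum=4303, term_mo_sum=5494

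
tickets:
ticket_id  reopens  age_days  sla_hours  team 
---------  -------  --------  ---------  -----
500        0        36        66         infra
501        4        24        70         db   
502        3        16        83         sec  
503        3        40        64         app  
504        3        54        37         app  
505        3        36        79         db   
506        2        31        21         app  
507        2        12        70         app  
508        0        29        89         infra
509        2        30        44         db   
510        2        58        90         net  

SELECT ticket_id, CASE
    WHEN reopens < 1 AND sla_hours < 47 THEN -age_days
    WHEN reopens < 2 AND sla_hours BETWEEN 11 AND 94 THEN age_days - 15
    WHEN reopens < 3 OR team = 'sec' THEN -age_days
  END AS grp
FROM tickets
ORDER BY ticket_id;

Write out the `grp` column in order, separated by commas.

ticket_id=500: reopens < 2 AND sla_hours BETWEEN 11 AND 94 → 21
ticket_id=501: (no match → NULL) → NULL
ticket_id=502: reopens < 3 OR team = 'sec' → -16
ticket_id=503: (no match → NULL) → NULL
ticket_id=504: (no match → NULL) → NULL
ticket_id=505: (no match → NULL) → NULL
ticket_id=506: reopens < 3 OR team = 'sec' → -31
ticket_id=507: reopens < 3 OR team = 'sec' → -12
ticket_id=508: reopens < 2 AND sla_hours BETWEEN 11 AND 94 → 14
ticket_id=509: reopens < 3 OR team = 'sec' → -30
ticket_id=510: reopens < 3 OR team = 'sec' → -58

21, NULL, -16, NULL, NULL, NULL, -31, -12, 14, -30, -58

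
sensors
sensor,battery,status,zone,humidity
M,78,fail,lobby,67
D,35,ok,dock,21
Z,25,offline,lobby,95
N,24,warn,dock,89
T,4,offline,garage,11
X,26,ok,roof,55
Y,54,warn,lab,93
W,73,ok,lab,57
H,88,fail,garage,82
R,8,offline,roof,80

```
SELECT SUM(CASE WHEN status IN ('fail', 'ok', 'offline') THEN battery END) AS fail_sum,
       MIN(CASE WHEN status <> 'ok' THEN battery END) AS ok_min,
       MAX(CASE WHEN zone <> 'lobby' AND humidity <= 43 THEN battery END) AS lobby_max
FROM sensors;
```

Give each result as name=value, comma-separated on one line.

fail_sum=337, ok_min=4, lobby_max=35

[fail_sum: status IN ('fail', 'ok', 'offline')]
sensor=M: ✓ → 78
sensor=D: ✓ → 35
sensor=Z: ✓ → 25
sensor=N: ✗
sensor=T: ✓ → 4
sensor=X: ✓ → 26
sensor=Y: ✗
sensor=W: ✓ → 73
sensor=H: ✓ → 88
sensor=R: ✓ → 8
fail_sum = 78 + 35 + 25 + 4 + 26 + 73 + 88 + 8 = 337
—
[ok_min: status <> 'ok']
sensor=M: ✓ → 78
sensor=D: ✗
sensor=Z: ✓ → 25
sensor=N: ✓ → 24
sensor=T: ✓ → 4
sensor=X: ✗
sensor=Y: ✓ → 54
sensor=W: ✗
sensor=H: ✓ → 88
sensor=R: ✓ → 8
ok_min = MIN(78, 25, 24, 4, 54, 88, 8) = 4
—
[lobby_max: zone <> 'lobby' AND humidity <= 43]
sensor=M: ✗
sensor=D: ✓ → 35
sensor=Z: ✗
sensor=N: ✗
sensor=T: ✓ → 4
sensor=X: ✗
sensor=Y: ✗
sensor=W: ✗
sensor=H: ✗
sensor=R: ✗
lobby_max = MAX(35, 4) = 35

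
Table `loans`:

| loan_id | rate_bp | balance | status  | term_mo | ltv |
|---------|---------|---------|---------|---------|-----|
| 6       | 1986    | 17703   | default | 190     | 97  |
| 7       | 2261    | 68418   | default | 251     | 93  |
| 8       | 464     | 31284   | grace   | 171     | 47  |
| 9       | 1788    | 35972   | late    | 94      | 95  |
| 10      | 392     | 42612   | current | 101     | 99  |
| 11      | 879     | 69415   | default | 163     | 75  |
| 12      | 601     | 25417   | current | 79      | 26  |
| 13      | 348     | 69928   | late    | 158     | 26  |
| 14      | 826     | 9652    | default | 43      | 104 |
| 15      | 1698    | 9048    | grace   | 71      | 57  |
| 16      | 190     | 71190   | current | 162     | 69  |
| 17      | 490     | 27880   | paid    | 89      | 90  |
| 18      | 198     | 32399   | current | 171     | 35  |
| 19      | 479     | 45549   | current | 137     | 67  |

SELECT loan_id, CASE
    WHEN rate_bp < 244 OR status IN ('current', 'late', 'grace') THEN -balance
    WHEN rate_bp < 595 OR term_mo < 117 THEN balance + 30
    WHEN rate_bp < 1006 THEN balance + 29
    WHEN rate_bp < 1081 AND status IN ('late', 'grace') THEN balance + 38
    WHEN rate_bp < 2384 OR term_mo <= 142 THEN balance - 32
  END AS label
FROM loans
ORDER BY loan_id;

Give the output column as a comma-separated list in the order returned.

loan_id=6: rate_bp < 2384 OR term_mo <= 142 → 17671
loan_id=7: rate_bp < 2384 OR term_mo <= 142 → 68386
loan_id=8: rate_bp < 244 OR status IN ('current', 'late', 'grace') → -31284
loan_id=9: rate_bp < 244 OR status IN ('current', 'late', 'grace') → -35972
loan_id=10: rate_bp < 244 OR status IN ('current', 'late', 'grace') → -42612
loan_id=11: rate_bp < 1006 → 69444
loan_id=12: rate_bp < 244 OR status IN ('current', 'late', 'grace') → -25417
loan_id=13: rate_bp < 244 OR status IN ('current', 'late', 'grace') → -69928
loan_id=14: rate_bp < 595 OR term_mo < 117 → 9682
loan_id=15: rate_bp < 244 OR status IN ('current', 'late', 'grace') → -9048
loan_id=16: rate_bp < 244 OR status IN ('current', 'late', 'grace') → -71190
loan_id=17: rate_bp < 595 OR term_mo < 117 → 27910
loan_id=18: rate_bp < 244 OR status IN ('current', 'late', 'grace') → -32399
loan_id=19: rate_bp < 244 OR status IN ('current', 'late', 'grace') → -45549

17671, 68386, -31284, -35972, -42612, 69444, -25417, -69928, 9682, -9048, -71190, 27910, -32399, -45549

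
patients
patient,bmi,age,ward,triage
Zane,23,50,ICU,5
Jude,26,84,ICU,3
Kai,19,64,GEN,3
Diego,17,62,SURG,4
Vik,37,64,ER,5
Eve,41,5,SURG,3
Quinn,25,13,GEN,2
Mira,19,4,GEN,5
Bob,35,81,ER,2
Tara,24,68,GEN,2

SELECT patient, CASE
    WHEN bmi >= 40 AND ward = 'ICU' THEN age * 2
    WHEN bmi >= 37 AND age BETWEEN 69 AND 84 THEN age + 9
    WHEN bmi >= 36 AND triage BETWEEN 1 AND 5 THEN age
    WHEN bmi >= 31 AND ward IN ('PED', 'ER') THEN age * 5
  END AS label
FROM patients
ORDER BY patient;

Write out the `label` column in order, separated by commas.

patient=Bob: bmi >= 31 AND ward IN ('PED', 'ER') → 405
patient=Diego: (no match → NULL) → NULL
patient=Eve: bmi >= 36 AND triage BETWEEN 1 AND 5 → 5
patient=Jude: (no match → NULL) → NULL
patient=Kai: (no match → NULL) → NULL
patient=Mira: (no match → NULL) → NULL
patient=Quinn: (no match → NULL) → NULL
patient=Tara: (no match → NULL) → NULL
patient=Vik: bmi >= 36 AND triage BETWEEN 1 AND 5 → 64
patient=Zane: (no match → NULL) → NULL

405, NULL, 5, NULL, NULL, NULL, NULL, NULL, 64, NULL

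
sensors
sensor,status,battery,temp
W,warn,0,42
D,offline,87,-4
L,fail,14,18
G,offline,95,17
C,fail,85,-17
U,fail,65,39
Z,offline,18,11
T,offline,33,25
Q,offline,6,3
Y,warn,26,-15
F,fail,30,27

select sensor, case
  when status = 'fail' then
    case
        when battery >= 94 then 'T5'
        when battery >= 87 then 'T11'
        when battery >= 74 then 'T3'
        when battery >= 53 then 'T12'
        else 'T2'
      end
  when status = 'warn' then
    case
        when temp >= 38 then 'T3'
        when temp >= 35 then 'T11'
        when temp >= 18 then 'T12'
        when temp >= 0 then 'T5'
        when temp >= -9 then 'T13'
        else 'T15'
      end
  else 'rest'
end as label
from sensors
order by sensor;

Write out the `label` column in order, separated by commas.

sensor=C: status='fail' → inner[battery >= 74] → T3
sensor=D: status='offline' → outer ELSE → rest
sensor=F: status='fail' → inner[ELSE] → T2
sensor=G: status='offline' → outer ELSE → rest
sensor=L: status='fail' → inner[ELSE] → T2
sensor=Q: status='offline' → outer ELSE → rest
sensor=T: status='offline' → outer ELSE → rest
sensor=U: status='fail' → inner[battery >= 53] → T12
sensor=W: status='warn' → inner[temp >= 38] → T3
sensor=Y: status='warn' → inner[ELSE] → T15
sensor=Z: status='offline' → outer ELSE → rest

T3, rest, T2, rest, T2, rest, rest, T12, T3, T15, rest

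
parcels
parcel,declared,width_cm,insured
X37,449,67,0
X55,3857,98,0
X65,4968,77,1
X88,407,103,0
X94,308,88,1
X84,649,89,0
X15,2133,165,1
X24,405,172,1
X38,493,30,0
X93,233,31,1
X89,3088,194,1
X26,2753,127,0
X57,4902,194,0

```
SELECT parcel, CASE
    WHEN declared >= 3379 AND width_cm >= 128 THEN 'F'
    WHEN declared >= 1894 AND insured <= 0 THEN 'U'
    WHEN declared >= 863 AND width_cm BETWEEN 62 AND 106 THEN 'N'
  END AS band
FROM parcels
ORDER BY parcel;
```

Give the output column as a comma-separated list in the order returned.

parcel=X15: (no match → NULL) → NULL
parcel=X24: (no match → NULL) → NULL
parcel=X26: declared >= 1894 AND insured <= 0 → U
parcel=X37: (no match → NULL) → NULL
parcel=X38: (no match → NULL) → NULL
parcel=X55: declared >= 1894 AND insured <= 0 → U
parcel=X57: declared >= 3379 AND width_cm >= 128 → F
parcel=X65: declared >= 863 AND width_cm BETWEEN 62 AND 106 → N
parcel=X84: (no match → NULL) → NULL
parcel=X88: (no match → NULL) → NULL
parcel=X89: (no match → NULL) → NULL
parcel=X93: (no match → NULL) → NULL
parcel=X94: (no match → NULL) → NULL

NULL, NULL, U, NULL, NULL, U, F, N, NULL, NULL, NULL, NULL, NULL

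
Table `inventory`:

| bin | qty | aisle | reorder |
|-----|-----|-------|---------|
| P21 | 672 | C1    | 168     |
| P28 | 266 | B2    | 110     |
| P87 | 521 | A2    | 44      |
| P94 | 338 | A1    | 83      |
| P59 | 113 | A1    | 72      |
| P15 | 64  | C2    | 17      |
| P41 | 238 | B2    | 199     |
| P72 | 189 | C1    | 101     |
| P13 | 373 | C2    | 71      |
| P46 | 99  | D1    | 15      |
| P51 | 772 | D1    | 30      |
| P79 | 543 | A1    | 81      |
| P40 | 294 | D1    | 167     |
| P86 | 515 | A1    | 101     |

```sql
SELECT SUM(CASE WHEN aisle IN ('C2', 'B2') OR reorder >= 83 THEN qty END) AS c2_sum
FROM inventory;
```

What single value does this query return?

bin=P21: ✓ → 672
bin=P28: ✓ → 266
bin=P87: ✗
bin=P94: ✓ → 338
bin=P59: ✗
bin=P15: ✓ → 64
bin=P41: ✓ → 238
bin=P72: ✓ → 189
bin=P13: ✓ → 373
bin=P46: ✗
bin=P51: ✗
bin=P79: ✗
bin=P40: ✓ → 294
bin=P86: ✓ → 515
c2_sum = 672 + 266 + 338 + 64 + 238 + 189 + 373 + 294 + 515 = 2949

2949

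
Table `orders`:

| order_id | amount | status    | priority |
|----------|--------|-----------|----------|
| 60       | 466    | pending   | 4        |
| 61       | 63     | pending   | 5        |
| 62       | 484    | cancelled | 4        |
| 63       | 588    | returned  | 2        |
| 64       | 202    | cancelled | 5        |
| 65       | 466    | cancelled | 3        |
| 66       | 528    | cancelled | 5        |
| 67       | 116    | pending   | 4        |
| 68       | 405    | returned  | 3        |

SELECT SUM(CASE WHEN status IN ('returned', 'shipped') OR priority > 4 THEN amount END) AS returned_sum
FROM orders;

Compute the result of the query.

1786

order_id=60: ✗
order_id=61: ✓ → 63
order_id=62: ✗
order_id=63: ✓ → 588
order_id=64: ✓ → 202
order_id=65: ✗
order_id=66: ✓ → 528
order_id=67: ✗
order_id=68: ✓ → 405
returned_sum = 63 + 588 + 202 + 528 + 405 = 1786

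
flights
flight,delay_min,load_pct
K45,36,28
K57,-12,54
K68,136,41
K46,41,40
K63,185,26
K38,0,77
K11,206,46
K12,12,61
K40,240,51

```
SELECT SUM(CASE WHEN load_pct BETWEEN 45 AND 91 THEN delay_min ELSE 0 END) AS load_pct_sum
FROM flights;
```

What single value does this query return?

flight=K45: ✗
flight=K57: ✓ → -12
flight=K68: ✗
flight=K46: ✗
flight=K63: ✗
flight=K38: ✓ → 0
flight=K11: ✓ → 206
flight=K12: ✓ → 12
flight=K40: ✓ → 240
load_pct_sum = -12 + 206 + 12 + 240 = 446

446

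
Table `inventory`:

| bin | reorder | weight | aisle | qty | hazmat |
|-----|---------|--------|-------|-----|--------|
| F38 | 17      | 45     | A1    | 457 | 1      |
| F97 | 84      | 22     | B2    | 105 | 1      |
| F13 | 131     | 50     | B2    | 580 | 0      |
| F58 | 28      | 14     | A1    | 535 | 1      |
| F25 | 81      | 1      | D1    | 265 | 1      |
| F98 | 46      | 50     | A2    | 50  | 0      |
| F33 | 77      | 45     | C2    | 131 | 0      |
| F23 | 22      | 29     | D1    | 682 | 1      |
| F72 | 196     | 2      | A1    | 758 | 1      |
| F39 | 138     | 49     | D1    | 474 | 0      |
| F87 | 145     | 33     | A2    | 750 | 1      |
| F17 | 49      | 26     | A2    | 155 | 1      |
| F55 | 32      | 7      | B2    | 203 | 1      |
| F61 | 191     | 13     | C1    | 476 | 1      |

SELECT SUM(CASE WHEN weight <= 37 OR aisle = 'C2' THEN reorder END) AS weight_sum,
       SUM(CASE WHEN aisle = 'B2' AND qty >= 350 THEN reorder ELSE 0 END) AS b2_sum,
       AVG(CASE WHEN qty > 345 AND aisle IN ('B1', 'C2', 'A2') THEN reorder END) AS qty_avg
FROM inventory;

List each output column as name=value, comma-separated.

weight_sum=905, b2_sum=131, qty_avg=145

[weight_sum: weight <= 37 OR aisle = 'C2']
bin=F38: ✗
bin=F97: ✓ → 84
bin=F13: ✗
bin=F58: ✓ → 28
bin=F25: ✓ → 81
bin=F98: ✗
bin=F33: ✓ → 77
bin=F23: ✓ → 22
bin=F72: ✓ → 196
bin=F39: ✗
bin=F87: ✓ → 145
bin=F17: ✓ → 49
bin=F55: ✓ → 32
bin=F61: ✓ → 191
weight_sum = 84 + 28 + 81 + 77 + 22 + 196 + 145 + 49 + 32 + 191 = 905
—
[b2_sum: aisle = 'B2' AND qty >= 350]
bin=F38: ✗
bin=F97: ✗
bin=F13: ✓ → 131
bin=F58: ✗
bin=F25: ✗
bin=F98: ✗
bin=F33: ✗
bin=F23: ✗
bin=F72: ✗
bin=F39: ✗
bin=F87: ✗
bin=F17: ✗
bin=F55: ✗
bin=F61: ✗
b2_sum = 131
—
[qty_avg: qty > 345 AND aisle IN ('B1', 'C2', 'A2')]
bin=F38: ✗
bin=F97: ✗
bin=F13: ✗
bin=F58: ✗
bin=F25: ✗
bin=F98: ✗
bin=F33: ✗
bin=F23: ✗
bin=F72: ✗
bin=F39: ✗
bin=F87: ✓ → 145
bin=F17: ✗
bin=F55: ✗
bin=F61: ✗
qty_avg = 145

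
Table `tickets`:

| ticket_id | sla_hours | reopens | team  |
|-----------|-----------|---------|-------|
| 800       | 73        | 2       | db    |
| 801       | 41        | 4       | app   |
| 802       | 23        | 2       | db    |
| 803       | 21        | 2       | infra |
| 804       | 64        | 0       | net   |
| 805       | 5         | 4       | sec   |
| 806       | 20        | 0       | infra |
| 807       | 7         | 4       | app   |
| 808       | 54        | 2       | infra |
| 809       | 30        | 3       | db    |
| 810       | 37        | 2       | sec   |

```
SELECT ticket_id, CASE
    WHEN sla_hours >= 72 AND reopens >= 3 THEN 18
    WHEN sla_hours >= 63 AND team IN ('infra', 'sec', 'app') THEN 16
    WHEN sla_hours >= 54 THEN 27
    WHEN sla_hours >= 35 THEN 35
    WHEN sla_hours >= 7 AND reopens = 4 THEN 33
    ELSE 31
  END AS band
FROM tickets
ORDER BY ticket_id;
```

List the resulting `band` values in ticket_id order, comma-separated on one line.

27, 35, 31, 31, 27, 31, 31, 33, 27, 31, 35

ticket_id=800: sla_hours >= 54 → 27
ticket_id=801: sla_hours >= 35 → 35
ticket_id=802: ELSE → 31
ticket_id=803: ELSE → 31
ticket_id=804: sla_hours >= 54 → 27
ticket_id=805: ELSE → 31
ticket_id=806: ELSE → 31
ticket_id=807: sla_hours >= 7 AND reopens = 4 → 33
ticket_id=808: sla_hours >= 54 → 27
ticket_id=809: ELSE → 31
ticket_id=810: sla_hours >= 35 → 35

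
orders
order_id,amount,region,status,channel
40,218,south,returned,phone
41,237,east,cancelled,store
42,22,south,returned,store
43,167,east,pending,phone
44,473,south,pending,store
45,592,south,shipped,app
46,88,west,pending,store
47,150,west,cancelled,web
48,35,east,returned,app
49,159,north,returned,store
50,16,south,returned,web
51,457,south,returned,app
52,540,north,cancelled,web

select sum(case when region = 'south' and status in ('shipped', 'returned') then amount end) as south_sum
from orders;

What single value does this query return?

1305

order_id=40: ✓ → 218
order_id=41: ✗
order_id=42: ✓ → 22
order_id=43: ✗
order_id=44: ✗
order_id=45: ✓ → 592
order_id=46: ✗
order_id=47: ✗
order_id=48: ✗
order_id=49: ✗
order_id=50: ✓ → 16
order_id=51: ✓ → 457
order_id=52: ✗
south_sum = 218 + 22 + 592 + 16 + 457 = 1305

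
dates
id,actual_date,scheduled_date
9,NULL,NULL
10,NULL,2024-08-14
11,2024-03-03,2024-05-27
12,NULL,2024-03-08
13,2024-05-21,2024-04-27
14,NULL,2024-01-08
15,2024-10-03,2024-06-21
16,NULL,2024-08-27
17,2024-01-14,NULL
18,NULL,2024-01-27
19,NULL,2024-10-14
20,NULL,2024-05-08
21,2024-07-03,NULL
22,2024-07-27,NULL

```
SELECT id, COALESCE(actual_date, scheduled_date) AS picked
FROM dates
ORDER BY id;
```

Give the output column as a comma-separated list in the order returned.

NULL, 2024-08-14, 2024-03-03, 2024-03-08, 2024-05-21, 2024-01-08, 2024-10-03, 2024-08-27, 2024-01-14, 2024-01-27, 2024-10-14, 2024-05-08, 2024-07-03, 2024-07-27

id=9: actual_date=NULL, scheduled_date=NULL (all NULL) → NULL
id=10: actual_date=NULL, scheduled_date=2024-08-14 → 2024-08-14
id=11: actual_date=2024-03-03 → 2024-03-03
id=12: actual_date=NULL, scheduled_date=2024-03-08 → 2024-03-08
id=13: actual_date=2024-05-21 → 2024-05-21
id=14: actual_date=NULL, scheduled_date=2024-01-08 → 2024-01-08
id=15: actual_date=2024-10-03 → 2024-10-03
id=16: actual_date=NULL, scheduled_date=2024-08-27 → 2024-08-27
id=17: actual_date=2024-01-14 → 2024-01-14
id=18: actual_date=NULL, scheduled_date=2024-01-27 → 2024-01-27
id=19: actual_date=NULL, scheduled_date=2024-10-14 → 2024-10-14
id=20: actual_date=NULL, scheduled_date=2024-05-08 → 2024-05-08
id=21: actual_date=2024-07-03 → 2024-07-03
id=22: actual_date=2024-07-27 → 2024-07-27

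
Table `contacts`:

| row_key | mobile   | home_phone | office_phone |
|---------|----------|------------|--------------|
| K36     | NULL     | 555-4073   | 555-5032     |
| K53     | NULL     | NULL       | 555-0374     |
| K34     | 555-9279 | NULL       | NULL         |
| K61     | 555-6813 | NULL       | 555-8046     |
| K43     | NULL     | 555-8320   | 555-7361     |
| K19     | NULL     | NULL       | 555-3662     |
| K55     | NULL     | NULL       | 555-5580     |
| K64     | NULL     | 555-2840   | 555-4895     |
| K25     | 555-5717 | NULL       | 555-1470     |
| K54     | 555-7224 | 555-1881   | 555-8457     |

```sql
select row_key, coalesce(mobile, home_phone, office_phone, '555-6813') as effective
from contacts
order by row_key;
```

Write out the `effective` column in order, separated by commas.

555-3662, 555-5717, 555-9279, 555-4073, 555-8320, 555-0374, 555-7224, 555-5580, 555-6813, 555-2840

row_key=K19: mobile=NULL, home_phone=NULL, office_phone=555-3662 → 555-3662
row_key=K25: mobile=555-5717 → 555-5717
row_key=K34: mobile=555-9279 → 555-9279
row_key=K36: mobile=NULL, home_phone=555-4073 → 555-4073
row_key=K43: mobile=NULL, home_phone=555-8320 → 555-8320
row_key=K53: mobile=NULL, home_phone=NULL, office_phone=555-0374 → 555-0374
row_key=K54: mobile=555-7224 → 555-7224
row_key=K55: mobile=NULL, home_phone=NULL, office_phone=555-5580 → 555-5580
row_key=K61: mobile=555-6813 → 555-6813
row_key=K64: mobile=NULL, home_phone=555-2840 → 555-2840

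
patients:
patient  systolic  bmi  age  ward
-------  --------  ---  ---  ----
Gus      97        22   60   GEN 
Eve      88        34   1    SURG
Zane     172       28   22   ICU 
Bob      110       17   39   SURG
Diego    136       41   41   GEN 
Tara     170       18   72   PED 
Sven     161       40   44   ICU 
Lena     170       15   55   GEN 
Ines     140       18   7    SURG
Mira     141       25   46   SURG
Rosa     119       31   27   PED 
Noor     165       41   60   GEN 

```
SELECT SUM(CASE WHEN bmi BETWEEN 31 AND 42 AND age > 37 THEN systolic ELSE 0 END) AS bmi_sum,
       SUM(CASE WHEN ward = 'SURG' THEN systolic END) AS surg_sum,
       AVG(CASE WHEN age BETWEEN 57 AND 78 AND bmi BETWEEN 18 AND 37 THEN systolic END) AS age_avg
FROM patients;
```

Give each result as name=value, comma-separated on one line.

[bmi_sum: bmi BETWEEN 31 AND 42 AND age > 37]
patient=Gus: ✗
patient=Eve: ✗
patient=Zane: ✗
patient=Bob: ✗
patient=Diego: ✓ → 136
patient=Tara: ✗
patient=Sven: ✓ → 161
patient=Lena: ✗
patient=Ines: ✗
patient=Mira: ✗
patient=Rosa: ✗
patient=Noor: ✓ → 165
bmi_sum = 136 + 161 + 165 = 462
—
[surg_sum: ward = 'SURG']
patient=Gus: ✗
patient=Eve: ✓ → 88
patient=Zane: ✗
patient=Bob: ✓ → 110
patient=Diego: ✗
patient=Tara: ✗
patient=Sven: ✗
patient=Lena: ✗
patient=Ines: ✓ → 140
patient=Mira: ✓ → 141
patient=Rosa: ✗
patient=Noor: ✗
surg_sum = 88 + 110 + 140 + 141 = 479
—
[age_avg: age BETWEEN 57 AND 78 AND bmi BETWEEN 18 AND 37]
patient=Gus: ✓ → 97
patient=Eve: ✗
patient=Zane: ✗
patient=Bob: ✗
patient=Diego: ✗
patient=Tara: ✓ → 170
patient=Sven: ✗
patient=Lena: ✗
patient=Ines: ✗
patient=Mira: ✗
patient=Rosa: ✗
patient=Noor: ✗
age_avg = (97 + 170) / 2 = 133.5

bmi_sum=462, surg_sum=479, age_avg=133.5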